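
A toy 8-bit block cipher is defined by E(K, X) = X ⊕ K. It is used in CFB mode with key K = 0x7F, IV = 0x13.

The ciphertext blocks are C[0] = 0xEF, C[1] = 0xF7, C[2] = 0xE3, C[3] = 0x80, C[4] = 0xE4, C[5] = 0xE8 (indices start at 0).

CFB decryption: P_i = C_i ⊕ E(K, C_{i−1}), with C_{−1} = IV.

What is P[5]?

P[5] = 0x73

P[5]: E(K, 0xE4) = 0x9B; 0xE8 ⊕ 0x9B = 0x73.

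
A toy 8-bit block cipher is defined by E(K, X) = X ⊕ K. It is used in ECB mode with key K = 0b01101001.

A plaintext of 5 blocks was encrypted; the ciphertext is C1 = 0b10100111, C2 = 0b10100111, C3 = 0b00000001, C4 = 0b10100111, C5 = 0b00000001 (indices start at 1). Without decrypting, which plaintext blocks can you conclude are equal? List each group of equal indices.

ECB encrypts each block independently with the same key, so equal ciphertext blocks imply equal plaintext blocks.
C1 = C2 = C4 = 0b10100111, so P1 = P2 = P4.
C3 = C5 = 0b00000001, so P3 = P5.

P1 = P2 = P4; P3 = P5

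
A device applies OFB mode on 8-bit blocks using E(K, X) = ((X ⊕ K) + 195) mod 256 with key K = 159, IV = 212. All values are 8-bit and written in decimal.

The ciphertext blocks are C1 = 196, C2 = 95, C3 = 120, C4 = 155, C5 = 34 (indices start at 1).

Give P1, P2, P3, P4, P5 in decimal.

OFB decryption: S_i = E(K, S_{i−1}) with S_{0} = IV; P_i = C_i ⊕ S_i.
P1: S = E(K, 212) = 14; 196 ⊕ 14 = 202.
P2: S = E(K, 14) = 84; 95 ⊕ 84 = 11.
P3: S = E(K, 84) = 142; 120 ⊕ 142 = 246.
P4: S = E(K, 142) = 212; 155 ⊕ 212 = 79.
P5: S = E(K, 212) = 14; 34 ⊕ 14 = 44.

P1 = 202, P2 = 11, P3 = 246, P4 = 79, P5 = 44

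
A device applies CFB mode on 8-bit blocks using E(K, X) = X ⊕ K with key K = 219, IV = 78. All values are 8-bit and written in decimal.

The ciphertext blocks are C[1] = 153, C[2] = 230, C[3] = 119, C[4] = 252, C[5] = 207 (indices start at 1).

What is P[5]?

CFB decryption: P_i = C_i ⊕ E(K, C_{i−1}), with C_{0} = IV.
P[5]: E(K, 252) = 39; 207 ⊕ 39 = 232.

P[5] = 232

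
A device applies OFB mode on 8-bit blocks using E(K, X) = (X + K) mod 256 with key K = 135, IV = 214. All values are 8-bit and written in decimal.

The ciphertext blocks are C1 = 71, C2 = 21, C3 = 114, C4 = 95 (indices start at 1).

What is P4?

P4 = 173

OFB decryption: S_i = E(K, S_{i−1}) with S_{0} = IV; P_i = C_i ⊕ S_i.
P1: S = E(K, 214) = 93; 71 ⊕ 93 = 26.
P2: S = E(K, 93) = 228; 21 ⊕ 228 = 241.
P3: S = E(K, 228) = 107; 114 ⊕ 107 = 25.
P4: S = E(K, 107) = 242; 95 ⊕ 242 = 173.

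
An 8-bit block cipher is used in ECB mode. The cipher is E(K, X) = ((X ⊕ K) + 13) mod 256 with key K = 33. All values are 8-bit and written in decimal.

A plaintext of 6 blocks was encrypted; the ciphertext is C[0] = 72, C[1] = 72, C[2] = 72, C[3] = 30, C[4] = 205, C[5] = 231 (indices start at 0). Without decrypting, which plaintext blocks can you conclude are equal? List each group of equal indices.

ECB encrypts each block independently with the same key, so equal ciphertext blocks imply equal plaintext blocks.
C[0] = C[1] = C[2] = 72, so P[0] = P[1] = P[2].

P[0] = P[1] = P[2]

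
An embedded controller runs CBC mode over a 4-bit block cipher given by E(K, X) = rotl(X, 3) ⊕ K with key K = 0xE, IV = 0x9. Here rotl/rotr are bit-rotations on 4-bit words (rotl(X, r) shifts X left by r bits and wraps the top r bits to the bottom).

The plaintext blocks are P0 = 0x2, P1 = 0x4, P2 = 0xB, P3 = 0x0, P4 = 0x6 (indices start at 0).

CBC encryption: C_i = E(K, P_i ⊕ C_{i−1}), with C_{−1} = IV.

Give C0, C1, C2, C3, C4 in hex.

C0 = 0x3, C1 = 0x5, C2 = 0x9, C3 = 0x2, C4 = 0xC

C0: P0 ⊕ 0x9 = 0xB; E(K, 0xB) = 0x3.
C1: P1 ⊕ 0x3 = 0x7; E(K, 0x7) = 0x5.
C2: P2 ⊕ 0x5 = 0xE; E(K, 0xE) = 0x9.
C3: P3 ⊕ 0x9 = 0x9; E(K, 0x9) = 0x2.
C4: P4 ⊕ 0x2 = 0x4; E(K, 0x4) = 0xC.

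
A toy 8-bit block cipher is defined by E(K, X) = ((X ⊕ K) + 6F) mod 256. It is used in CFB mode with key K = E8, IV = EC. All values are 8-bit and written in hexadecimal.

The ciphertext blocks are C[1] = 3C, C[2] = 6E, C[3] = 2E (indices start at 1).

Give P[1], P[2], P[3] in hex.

P[1] = 4F, P[2] = 2D, P[3] = DB

CFB decryption: P_i = C_i ⊕ E(K, C_{i−1}), with C_{0} = IV.
P[1]: E(K, EC) = 73; 3C ⊕ 73 = 4F.
P[2]: E(K, 3C) = 43; 6E ⊕ 43 = 2D.
P[3]: E(K, 6E) = F5; 2E ⊕ F5 = DB.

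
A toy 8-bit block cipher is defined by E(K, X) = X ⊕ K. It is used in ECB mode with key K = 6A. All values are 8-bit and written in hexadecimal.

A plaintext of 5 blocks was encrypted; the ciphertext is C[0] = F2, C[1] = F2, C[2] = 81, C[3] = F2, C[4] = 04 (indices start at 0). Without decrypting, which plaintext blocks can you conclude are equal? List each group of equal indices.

P[0] = P[1] = P[3]

ECB encrypts each block independently with the same key, so equal ciphertext blocks imply equal plaintext blocks.
C[0] = C[1] = C[3] = F2, so P[0] = P[1] = P[3].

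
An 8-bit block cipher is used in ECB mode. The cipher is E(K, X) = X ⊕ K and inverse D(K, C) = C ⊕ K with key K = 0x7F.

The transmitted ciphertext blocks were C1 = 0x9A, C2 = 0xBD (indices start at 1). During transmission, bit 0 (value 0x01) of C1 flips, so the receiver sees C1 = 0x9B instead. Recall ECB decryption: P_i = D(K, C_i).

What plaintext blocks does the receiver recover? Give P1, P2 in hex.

Only C1 changed, to 0x9B. In ECB, a change in C_i affects only P_i. Decrypting the received ciphertext:
P1: D(K, 0x9B) = 0xE4.
P2: D(K, 0xBD) = 0xC2.
Blocks that differ from the original plaintext: P1.

P1 = 0xE4, P2 = 0xC2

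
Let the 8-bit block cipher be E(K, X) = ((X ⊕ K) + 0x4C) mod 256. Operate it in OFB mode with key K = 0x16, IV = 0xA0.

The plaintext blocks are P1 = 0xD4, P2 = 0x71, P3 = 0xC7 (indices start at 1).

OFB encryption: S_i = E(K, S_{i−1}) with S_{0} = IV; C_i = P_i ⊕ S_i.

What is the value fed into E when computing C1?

0xA0

C1: S = E(K, 0xA0) = 0x02; 0xD4 ⊕ 0x02 = 0xD6.
So the input to E for block 1 is 0xA0.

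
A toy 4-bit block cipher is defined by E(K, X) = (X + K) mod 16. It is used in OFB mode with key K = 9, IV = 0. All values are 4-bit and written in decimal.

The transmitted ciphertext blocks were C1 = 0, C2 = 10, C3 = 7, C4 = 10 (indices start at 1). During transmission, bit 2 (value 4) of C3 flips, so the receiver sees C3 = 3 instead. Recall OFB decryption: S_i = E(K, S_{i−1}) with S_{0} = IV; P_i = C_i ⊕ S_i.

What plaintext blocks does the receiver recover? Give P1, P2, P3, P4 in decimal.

P1 = 9, P2 = 8, P3 = 8, P4 = 14

Only C3 changed, to 3. In OFB, a change in C_i flips the same bit in P_i only; the keystream is unaffected. Decrypting the received ciphertext:
P1: S = E(K, 0) = 9; 0 ⊕ 9 = 9.
P2: S = E(K, 9) = 2; 10 ⊕ 2 = 8.
P3: S = E(K, 2) = 11; 3 ⊕ 11 = 8.
P4: S = E(K, 11) = 4; 10 ⊕ 4 = 14.
Blocks that differ from the original plaintext: P3.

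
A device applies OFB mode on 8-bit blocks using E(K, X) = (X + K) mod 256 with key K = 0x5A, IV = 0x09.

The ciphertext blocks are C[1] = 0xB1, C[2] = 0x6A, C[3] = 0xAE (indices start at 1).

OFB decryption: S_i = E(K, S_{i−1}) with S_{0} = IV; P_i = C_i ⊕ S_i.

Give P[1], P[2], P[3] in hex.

P[1] = 0xD2, P[2] = 0xD7, P[3] = 0xB9

P[1]: S = E(K, 0x09) = 0x63; 0xB1 ⊕ 0x63 = 0xD2.
P[2]: S = E(K, 0x63) = 0xBD; 0x6A ⊕ 0xBD = 0xD7.
P[3]: S = E(K, 0xBD) = 0x17; 0xAE ⊕ 0x17 = 0xB9.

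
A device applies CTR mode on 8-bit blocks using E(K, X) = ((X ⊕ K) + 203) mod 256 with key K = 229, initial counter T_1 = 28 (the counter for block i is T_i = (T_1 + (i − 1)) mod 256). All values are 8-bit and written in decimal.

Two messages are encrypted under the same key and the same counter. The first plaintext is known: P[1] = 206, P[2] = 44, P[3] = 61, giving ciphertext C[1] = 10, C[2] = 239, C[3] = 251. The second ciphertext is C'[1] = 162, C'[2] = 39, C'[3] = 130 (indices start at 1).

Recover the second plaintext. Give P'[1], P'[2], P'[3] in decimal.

P'[1] = 102, P'[2] = 228, P'[3] = 68

In CTR with a reused counter, both messages share the same keystream S_i, so C_i ⊕ C'_i = P_i ⊕ P'_i and thus P'_i = P_i ⊕ C_i ⊕ C'_i.
P'[1]: 206 ⊕ 10 ⊕ 162 = 102.
P'[2]: 44 ⊕ 239 ⊕ 39 = 228.
P'[3]: 61 ⊕ 251 ⊕ 130 = 68.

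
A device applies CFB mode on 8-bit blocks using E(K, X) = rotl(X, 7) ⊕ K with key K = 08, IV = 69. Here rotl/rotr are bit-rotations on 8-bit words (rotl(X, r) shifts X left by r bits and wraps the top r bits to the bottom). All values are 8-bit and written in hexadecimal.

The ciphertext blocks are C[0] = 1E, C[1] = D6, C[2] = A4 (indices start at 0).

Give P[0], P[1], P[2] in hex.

P[0] = A2, P[1] = D1, P[2] = C7

CFB decryption: P_i = C_i ⊕ E(K, C_{i−1}), with C_{−1} = IV.
P[0]: E(K, 69) = BC; 1E ⊕ BC = A2.
P[1]: E(K, 1E) = 07; D6 ⊕ 07 = D1.
P[2]: E(K, D6) = 63; A4 ⊕ 63 = C7.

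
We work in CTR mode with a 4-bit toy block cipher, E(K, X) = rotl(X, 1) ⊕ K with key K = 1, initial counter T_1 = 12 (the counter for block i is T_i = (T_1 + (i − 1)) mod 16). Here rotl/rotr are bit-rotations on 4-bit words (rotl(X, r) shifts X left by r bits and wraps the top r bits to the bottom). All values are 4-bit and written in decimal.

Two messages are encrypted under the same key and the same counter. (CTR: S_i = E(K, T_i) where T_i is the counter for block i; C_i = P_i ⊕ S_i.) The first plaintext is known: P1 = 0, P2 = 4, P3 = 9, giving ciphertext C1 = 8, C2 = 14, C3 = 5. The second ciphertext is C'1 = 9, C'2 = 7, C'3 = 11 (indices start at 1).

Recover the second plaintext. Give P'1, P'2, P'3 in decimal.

In CTR with a reused counter, both messages share the same keystream S_i, so C_i ⊕ C'_i = P_i ⊕ P'_i and thus P'_i = P_i ⊕ C_i ⊕ C'_i.
P'1: 0 ⊕ 8 ⊕ 9 = 1.
P'2: 4 ⊕ 14 ⊕ 7 = 13.
P'3: 9 ⊕ 5 ⊕ 11 = 7.

P'1 = 1, P'2 = 13, P'3 = 7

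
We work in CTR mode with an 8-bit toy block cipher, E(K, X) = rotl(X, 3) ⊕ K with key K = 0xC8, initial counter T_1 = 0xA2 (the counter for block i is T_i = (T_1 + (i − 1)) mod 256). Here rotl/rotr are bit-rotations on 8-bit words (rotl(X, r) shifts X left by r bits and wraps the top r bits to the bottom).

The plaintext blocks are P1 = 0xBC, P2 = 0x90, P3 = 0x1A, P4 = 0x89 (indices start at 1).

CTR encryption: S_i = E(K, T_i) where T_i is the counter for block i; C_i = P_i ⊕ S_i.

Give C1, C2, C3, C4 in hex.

C1: T = 0xA2, S = E(K, T) = 0xDD; 0xBC ⊕ 0xDD = 0x61.
C2: T = 0xA3, S = E(K, T) = 0xD5; 0x90 ⊕ 0xD5 = 0x45.
C3: T = 0xA4, S = E(K, T) = 0xED; 0x1A ⊕ 0xED = 0xF7.
C4: T = 0xA5, S = E(K, T) = 0xE5; 0x89 ⊕ 0xE5 = 0x6C.

C1 = 0x61, C2 = 0x45, C3 = 0xF7, C4 = 0x6C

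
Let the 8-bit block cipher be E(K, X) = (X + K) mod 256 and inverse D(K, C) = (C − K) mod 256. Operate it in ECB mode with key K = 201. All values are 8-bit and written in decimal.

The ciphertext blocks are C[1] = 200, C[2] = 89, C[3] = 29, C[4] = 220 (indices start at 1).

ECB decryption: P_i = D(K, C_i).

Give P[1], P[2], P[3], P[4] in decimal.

P[1]: D(K, 200) = 255.
P[2]: D(K, 89) = 144.
P[3]: D(K, 29) = 84.
P[4]: D(K, 220) = 19.

P[1] = 255, P[2] = 144, P[3] = 84, P[4] = 19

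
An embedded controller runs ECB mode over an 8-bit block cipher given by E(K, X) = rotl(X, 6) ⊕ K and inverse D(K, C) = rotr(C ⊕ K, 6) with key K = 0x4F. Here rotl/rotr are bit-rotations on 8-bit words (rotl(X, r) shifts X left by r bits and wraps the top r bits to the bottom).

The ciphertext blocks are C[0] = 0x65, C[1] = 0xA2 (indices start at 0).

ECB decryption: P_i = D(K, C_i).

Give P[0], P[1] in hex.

P[0]: D(K, 0x65) = 0xA8.
P[1]: D(K, 0xA2) = 0xB7.

P[0] = 0xA8, P[1] = 0xB7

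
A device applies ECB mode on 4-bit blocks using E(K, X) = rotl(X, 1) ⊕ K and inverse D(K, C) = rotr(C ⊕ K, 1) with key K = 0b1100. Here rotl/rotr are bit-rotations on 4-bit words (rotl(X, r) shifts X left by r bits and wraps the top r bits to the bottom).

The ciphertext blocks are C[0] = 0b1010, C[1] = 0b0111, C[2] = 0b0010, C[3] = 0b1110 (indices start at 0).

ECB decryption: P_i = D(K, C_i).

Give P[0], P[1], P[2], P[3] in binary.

P[0] = 0b0011, P[1] = 0b1101, P[2] = 0b0111, P[3] = 0b0001

P[0]: D(K, 0b1010) = 0b0011.
P[1]: D(K, 0b0111) = 0b1101.
P[2]: D(K, 0b0010) = 0b0111.
P[3]: D(K, 0b1110) = 0b0001.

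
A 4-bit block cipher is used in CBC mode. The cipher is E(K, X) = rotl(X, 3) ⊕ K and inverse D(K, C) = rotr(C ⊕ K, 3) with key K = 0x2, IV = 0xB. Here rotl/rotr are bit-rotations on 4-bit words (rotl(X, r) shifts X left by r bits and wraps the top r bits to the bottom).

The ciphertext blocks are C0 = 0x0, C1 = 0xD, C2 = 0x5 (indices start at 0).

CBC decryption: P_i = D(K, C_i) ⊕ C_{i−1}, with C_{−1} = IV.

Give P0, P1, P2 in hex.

P0: D(K, 0x0) = 0x4; 0x4 ⊕ 0xB = 0xF.
P1: D(K, 0xD) = 0xF; 0xF ⊕ 0x0 = 0xF.
P2: D(K, 0x5) = 0xE; 0xE ⊕ 0xD = 0x3.

P0 = 0xF, P1 = 0xF, P2 = 0x3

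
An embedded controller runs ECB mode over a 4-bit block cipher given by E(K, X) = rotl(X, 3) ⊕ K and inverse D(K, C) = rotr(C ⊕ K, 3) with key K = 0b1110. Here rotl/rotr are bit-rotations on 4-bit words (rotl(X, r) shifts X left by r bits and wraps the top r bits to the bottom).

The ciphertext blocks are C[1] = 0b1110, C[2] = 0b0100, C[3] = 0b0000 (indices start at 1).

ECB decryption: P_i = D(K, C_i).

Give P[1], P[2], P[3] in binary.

P[1] = 0b0000, P[2] = 0b0101, P[3] = 0b1101

P[1]: D(K, 0b1110) = 0b0000.
P[2]: D(K, 0b0100) = 0b0101.
P[3]: D(K, 0b0000) = 0b1101.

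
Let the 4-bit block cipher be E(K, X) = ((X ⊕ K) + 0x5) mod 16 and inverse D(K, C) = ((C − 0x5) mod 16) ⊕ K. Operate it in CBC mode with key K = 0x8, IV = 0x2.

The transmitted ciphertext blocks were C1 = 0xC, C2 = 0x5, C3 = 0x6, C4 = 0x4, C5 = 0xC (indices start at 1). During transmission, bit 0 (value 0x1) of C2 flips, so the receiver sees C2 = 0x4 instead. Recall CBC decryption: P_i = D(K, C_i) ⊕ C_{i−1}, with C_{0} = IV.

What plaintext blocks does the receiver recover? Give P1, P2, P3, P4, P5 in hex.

Only C2 changed, to 0x4. In CBC, a change in C_i garbles P_i and flips the same bit in P_{i+1}. Decrypting the received ciphertext:
P1: D(K, 0xC) = 0xF; 0xF ⊕ 0x2 = 0xD.
P2: D(K, 0x4) = 0x7; 0x7 ⊕ 0xC = 0xB.
P3: D(K, 0x6) = 0x9; 0x9 ⊕ 0x4 = 0xD.
P4: D(K, 0x4) = 0x7; 0x7 ⊕ 0x6 = 0x1.
P5: D(K, 0xC) = 0xF; 0xF ⊕ 0x4 = 0xB.
Blocks that differ from the original plaintext: P2, P3.

P1 = 0xD, P2 = 0xB, P3 = 0xD, P4 = 0x1, P5 = 0xB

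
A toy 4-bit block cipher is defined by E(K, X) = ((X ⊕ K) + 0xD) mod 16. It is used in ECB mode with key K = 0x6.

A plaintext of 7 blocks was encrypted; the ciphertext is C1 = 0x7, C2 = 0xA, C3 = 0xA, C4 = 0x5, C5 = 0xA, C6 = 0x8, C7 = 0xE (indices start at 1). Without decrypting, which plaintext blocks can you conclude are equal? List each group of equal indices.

P2 = P3 = P5

ECB encrypts each block independently with the same key, so equal ciphertext blocks imply equal plaintext blocks.
C2 = C3 = C5 = 0xA, so P2 = P3 = P5.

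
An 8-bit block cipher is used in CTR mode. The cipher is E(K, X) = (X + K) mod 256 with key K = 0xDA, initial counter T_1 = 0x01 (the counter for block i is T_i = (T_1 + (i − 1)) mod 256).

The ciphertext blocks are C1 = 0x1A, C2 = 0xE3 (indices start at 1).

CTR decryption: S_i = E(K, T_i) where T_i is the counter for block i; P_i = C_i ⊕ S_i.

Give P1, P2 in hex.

P1 = 0xC1, P2 = 0x3F

P1: T = 0x01, S = E(K, T) = 0xDB; 0x1A ⊕ 0xDB = 0xC1.
P2: T = 0x02, S = E(K, T) = 0xDC; 0xE3 ⊕ 0xDC = 0x3F.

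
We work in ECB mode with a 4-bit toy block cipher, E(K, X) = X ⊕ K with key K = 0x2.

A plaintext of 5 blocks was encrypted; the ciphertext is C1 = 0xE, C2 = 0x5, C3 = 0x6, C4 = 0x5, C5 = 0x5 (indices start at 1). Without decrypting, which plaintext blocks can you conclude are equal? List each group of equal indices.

ECB encrypts each block independently with the same key, so equal ciphertext blocks imply equal plaintext blocks.
C2 = C4 = C5 = 0x5, so P2 = P4 = P5.

P2 = P4 = P5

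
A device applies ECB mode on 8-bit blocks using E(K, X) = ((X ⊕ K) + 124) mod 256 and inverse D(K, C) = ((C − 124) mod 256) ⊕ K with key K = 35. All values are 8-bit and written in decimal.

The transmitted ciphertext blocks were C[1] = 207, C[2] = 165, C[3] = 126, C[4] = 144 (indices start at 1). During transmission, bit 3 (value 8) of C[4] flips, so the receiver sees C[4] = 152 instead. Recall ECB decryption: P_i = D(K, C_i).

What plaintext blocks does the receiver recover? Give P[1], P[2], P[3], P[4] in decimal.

Only C[4] changed, to 152. In ECB, a change in C_i affects only P_i. Decrypting the received ciphertext:
P[1]: D(K, 207) = 112.
P[2]: D(K, 165) = 10.
P[3]: D(K, 126) = 33.
P[4]: D(K, 152) = 63.
Blocks that differ from the original plaintext: P[4].

P[1] = 112, P[2] = 10, P[3] = 33, P[4] = 63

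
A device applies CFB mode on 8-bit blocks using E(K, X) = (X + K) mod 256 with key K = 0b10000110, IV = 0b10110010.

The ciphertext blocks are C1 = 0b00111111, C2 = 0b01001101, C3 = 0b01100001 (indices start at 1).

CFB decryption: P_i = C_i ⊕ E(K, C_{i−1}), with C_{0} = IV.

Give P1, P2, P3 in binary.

P1: E(K, 0b10110010) = 0b00111000; 0b00111111 ⊕ 0b00111000 = 0b00000111.
P2: E(K, 0b00111111) = 0b11000101; 0b01001101 ⊕ 0b11000101 = 0b10001000.
P3: E(K, 0b01001101) = 0b11010011; 0b01100001 ⊕ 0b11010011 = 0b10110010.

P1 = 0b00000111, P2 = 0b10001000, P3 = 0b10110010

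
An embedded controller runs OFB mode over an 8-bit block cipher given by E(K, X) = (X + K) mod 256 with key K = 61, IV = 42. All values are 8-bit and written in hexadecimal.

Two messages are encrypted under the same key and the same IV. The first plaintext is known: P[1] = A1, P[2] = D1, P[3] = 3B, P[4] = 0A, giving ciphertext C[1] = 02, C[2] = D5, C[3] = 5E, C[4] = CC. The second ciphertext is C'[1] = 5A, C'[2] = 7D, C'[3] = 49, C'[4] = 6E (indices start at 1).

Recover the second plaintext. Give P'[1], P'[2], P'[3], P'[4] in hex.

In OFB with a reused IV, both messages share the same keystream S_i, so C_i ⊕ C'_i = P_i ⊕ P'_i and thus P'_i = P_i ⊕ C_i ⊕ C'_i.
P'[1]: A1 ⊕ 02 ⊕ 5A = F9.
P'[2]: D1 ⊕ D5 ⊕ 7D = 79.
P'[3]: 3B ⊕ 5E ⊕ 49 = 2C.
P'[4]: 0A ⊕ CC ⊕ 6E = A8.

P'[1] = F9, P'[2] = 79, P'[3] = 2C, P'[4] = A8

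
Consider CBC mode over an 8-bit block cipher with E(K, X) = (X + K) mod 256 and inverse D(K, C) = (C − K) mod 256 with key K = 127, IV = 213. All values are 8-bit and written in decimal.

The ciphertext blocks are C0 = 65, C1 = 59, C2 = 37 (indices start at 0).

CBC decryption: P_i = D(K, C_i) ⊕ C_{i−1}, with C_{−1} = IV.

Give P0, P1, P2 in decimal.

P0: D(K, 65) = 194; 194 ⊕ 213 = 23.
P1: D(K, 59) = 188; 188 ⊕ 65 = 253.
P2: D(K, 37) = 166; 166 ⊕ 59 = 157.

P0 = 23, P1 = 253, P2 = 157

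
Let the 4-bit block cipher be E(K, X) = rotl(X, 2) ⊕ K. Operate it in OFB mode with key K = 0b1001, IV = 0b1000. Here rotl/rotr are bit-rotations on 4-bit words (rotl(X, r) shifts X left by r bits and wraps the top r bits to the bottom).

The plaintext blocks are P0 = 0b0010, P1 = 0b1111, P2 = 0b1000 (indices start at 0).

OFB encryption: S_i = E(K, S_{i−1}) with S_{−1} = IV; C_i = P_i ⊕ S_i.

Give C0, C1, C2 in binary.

C0: S = E(K, 0b1000) = 0b1011; 0b0010 ⊕ 0b1011 = 0b1001.
C1: S = E(K, 0b1011) = 0b0111; 0b1111 ⊕ 0b0111 = 0b1000.
C2: S = E(K, 0b0111) = 0b0100; 0b1000 ⊕ 0b0100 = 0b1100.

C0 = 0b1001, C1 = 0b1000, C2 = 0b1100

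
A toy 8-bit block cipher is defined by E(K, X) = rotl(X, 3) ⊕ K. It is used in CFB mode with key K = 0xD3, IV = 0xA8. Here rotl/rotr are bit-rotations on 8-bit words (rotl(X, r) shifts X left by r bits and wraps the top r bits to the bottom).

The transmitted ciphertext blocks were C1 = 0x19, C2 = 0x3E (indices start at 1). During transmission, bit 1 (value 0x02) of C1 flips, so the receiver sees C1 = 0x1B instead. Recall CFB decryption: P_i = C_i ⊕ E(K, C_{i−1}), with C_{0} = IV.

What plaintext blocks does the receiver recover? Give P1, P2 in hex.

Only C1 changed, to 0x1B. In CFB, a change in C_i flips the same bit in P_i and garbles P_{i+1}. Decrypting the received ciphertext:
P1: E(K, 0xA8) = 0x96; 0x1B ⊕ 0x96 = 0x8D.
P2: E(K, 0x1B) = 0x0B; 0x3E ⊕ 0x0B = 0x35.
Blocks that differ from the original plaintext: P1, P2.

P1 = 0x8D, P2 = 0x35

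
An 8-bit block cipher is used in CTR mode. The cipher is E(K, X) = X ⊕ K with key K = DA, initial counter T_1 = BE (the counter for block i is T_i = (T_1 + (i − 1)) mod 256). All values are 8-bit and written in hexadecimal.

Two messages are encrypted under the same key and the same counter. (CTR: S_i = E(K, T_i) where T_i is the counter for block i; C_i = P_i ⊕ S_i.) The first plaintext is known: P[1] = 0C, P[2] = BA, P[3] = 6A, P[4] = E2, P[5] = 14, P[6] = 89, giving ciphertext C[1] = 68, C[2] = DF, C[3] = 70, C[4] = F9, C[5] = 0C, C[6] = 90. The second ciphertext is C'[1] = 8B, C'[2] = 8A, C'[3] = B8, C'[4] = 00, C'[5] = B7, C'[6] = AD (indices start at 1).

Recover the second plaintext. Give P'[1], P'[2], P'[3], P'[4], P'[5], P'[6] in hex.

In CTR with a reused counter, both messages share the same keystream S_i, so C_i ⊕ C'_i = P_i ⊕ P'_i and thus P'_i = P_i ⊕ C_i ⊕ C'_i.
P'[1]: 0C ⊕ 68 ⊕ 8B = EF.
P'[2]: BA ⊕ DF ⊕ 8A = EF.
P'[3]: 6A ⊕ 70 ⊕ B8 = A2.
P'[4]: E2 ⊕ F9 ⊕ 00 = 1B.
P'[5]: 14 ⊕ 0C ⊕ B7 = AF.
P'[6]: 89 ⊕ 90 ⊕ AD = B4.

P'[1] = EF, P'[2] = EF, P'[3] = A2, P'[4] = 1B, P'[5] = AF, P'[6] = B4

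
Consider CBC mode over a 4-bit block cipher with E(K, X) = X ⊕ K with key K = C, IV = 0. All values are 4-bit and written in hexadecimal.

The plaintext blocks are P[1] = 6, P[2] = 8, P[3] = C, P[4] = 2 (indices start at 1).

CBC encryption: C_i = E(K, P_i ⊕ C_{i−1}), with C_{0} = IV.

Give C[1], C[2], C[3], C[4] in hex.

C[1] = A, C[2] = E, C[3] = E, C[4] = 0

C[1]: P[1] ⊕ 0 = 6; E(K, 6) = A.
C[2]: P[2] ⊕ A = 2; E(K, 2) = E.
C[3]: P[3] ⊕ E = 2; E(K, 2) = E.
C[4]: P[4] ⊕ E = C; E(K, C) = 0.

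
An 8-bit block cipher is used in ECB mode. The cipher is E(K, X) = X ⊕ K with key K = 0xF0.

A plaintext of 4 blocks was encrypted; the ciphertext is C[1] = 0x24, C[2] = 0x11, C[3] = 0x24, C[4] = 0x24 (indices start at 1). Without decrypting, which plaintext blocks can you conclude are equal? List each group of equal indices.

P[1] = P[3] = P[4]

ECB encrypts each block independently with the same key, so equal ciphertext blocks imply equal plaintext blocks.
C[1] = C[3] = C[4] = 0x24, so P[1] = P[3] = P[4].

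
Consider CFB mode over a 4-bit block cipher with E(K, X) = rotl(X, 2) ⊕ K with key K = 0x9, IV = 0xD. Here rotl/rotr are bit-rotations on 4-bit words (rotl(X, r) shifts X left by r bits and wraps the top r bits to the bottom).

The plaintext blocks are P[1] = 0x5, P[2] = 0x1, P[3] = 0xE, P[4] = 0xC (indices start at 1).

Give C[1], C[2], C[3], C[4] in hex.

C[1] = 0xB, C[2] = 0x6, C[3] = 0xE, C[4] = 0xE

CFB encryption: C_i = P_i ⊕ E(K, C_{i−1}), with C_{0} = IV.
C[1]: E(K, 0xD) = 0xE; 0x5 ⊕ 0xE = 0xB.
C[2]: E(K, 0xB) = 0x7; 0x1 ⊕ 0x7 = 0x6.
C[3]: E(K, 0x6) = 0x0; 0xE ⊕ 0x0 = 0xE.
C[4]: E(K, 0xE) = 0x2; 0xC ⊕ 0x2 = 0xE.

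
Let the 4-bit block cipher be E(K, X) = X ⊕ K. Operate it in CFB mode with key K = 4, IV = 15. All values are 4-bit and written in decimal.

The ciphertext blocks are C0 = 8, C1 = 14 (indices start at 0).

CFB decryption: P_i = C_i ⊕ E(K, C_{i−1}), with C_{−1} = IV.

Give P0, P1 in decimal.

P0 = 3, P1 = 2

P0: E(K, 15) = 11; 8 ⊕ 11 = 3.
P1: E(K, 8) = 12; 14 ⊕ 12 = 2.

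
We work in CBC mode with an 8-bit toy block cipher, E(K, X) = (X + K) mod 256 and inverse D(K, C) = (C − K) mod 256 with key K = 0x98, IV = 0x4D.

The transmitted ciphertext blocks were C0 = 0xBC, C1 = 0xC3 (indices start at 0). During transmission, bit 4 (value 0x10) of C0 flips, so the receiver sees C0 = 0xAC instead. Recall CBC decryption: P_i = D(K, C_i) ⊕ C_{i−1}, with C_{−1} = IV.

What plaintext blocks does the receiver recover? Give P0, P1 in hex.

P0 = 0x59, P1 = 0x87

Only C0 changed, to 0xAC. In CBC, a change in C_i garbles P_i and flips the same bit in P_{i+1}. Decrypting the received ciphertext:
P0: D(K, 0xAC) = 0x14; 0x14 ⊕ 0x4D = 0x59.
P1: D(K, 0xC3) = 0x2B; 0x2B ⊕ 0xAC = 0x87.
Blocks that differ from the original plaintext: P0, P1.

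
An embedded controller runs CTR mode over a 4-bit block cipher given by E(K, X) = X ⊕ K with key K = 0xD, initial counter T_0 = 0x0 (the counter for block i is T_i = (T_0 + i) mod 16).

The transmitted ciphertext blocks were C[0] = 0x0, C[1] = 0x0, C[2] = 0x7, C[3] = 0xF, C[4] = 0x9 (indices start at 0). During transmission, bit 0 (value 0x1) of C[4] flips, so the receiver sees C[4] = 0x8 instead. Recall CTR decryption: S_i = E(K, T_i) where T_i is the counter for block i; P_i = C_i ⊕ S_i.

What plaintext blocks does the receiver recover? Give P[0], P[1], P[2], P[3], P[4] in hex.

P[0] = 0xD, P[1] = 0xC, P[2] = 0x8, P[3] = 0x1, P[4] = 0x1

Only C[4] changed, to 0x8. In CTR, a change in C_i flips the same bit in P_i only; the keystream is unaffected. Decrypting the received ciphertext:
P[0]: T = 0x0, S = E(K, T) = 0xD; 0x0 ⊕ 0xD = 0xD.
P[1]: T = 0x1, S = E(K, T) = 0xC; 0x0 ⊕ 0xC = 0xC.
P[2]: T = 0x2, S = E(K, T) = 0xF; 0x7 ⊕ 0xF = 0x8.
P[3]: T = 0x3, S = E(K, T) = 0xE; 0xF ⊕ 0xE = 0x1.
P[4]: T = 0x4, S = E(K, T) = 0x9; 0x8 ⊕ 0x9 = 0x1.
Blocks that differ from the original plaintext: P[4].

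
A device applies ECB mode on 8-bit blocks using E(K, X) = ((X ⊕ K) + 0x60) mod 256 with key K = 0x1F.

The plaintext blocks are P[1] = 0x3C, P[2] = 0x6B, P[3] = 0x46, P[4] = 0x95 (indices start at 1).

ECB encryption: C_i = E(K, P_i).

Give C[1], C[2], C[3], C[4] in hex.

C[1]: E(K, 0x3C) = 0x83.
C[2]: E(K, 0x6B) = 0xD4.
C[3]: E(K, 0x46) = 0xB9.
C[4]: E(K, 0x95) = 0xEA.

C[1] = 0x83, C[2] = 0xD4, C[3] = 0xB9, C[4] = 0xEA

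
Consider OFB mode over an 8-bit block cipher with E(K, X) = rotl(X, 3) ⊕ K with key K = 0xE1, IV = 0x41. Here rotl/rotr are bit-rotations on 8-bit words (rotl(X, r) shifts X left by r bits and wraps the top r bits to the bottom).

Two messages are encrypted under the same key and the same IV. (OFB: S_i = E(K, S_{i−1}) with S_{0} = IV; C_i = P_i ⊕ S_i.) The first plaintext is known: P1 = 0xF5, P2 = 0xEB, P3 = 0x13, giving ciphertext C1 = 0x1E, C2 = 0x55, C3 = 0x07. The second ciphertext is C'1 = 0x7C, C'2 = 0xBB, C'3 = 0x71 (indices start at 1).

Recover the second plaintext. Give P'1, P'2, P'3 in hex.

P'1 = 0x97, P'2 = 0x05, P'3 = 0x65

In OFB with a reused IV, both messages share the same keystream S_i, so C_i ⊕ C'_i = P_i ⊕ P'_i and thus P'_i = P_i ⊕ C_i ⊕ C'_i.
P'1: 0xF5 ⊕ 0x1E ⊕ 0x7C = 0x97.
P'2: 0xEB ⊕ 0x55 ⊕ 0xBB = 0x05.
P'3: 0x13 ⊕ 0x07 ⊕ 0x71 = 0x65.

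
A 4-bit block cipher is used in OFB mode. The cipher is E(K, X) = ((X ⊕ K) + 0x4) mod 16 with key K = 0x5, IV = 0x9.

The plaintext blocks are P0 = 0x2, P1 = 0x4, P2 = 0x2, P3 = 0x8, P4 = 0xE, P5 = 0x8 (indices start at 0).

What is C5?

OFB encryption: S_i = E(K, S_{i−1}) with S_{−1} = IV; C_i = P_i ⊕ S_i.
C0: S = E(K, 0x9) = 0x0; 0x2 ⊕ 0x0 = 0x2.
C1: S = E(K, 0x0) = 0x9; 0x4 ⊕ 0x9 = 0xD.
C2: S = E(K, 0x9) = 0x0; 0x2 ⊕ 0x0 = 0x2.
C3: S = E(K, 0x0) = 0x9; 0x8 ⊕ 0x9 = 0x1.
C4: S = E(K, 0x9) = 0x0; 0xE ⊕ 0x0 = 0xE.
C5: S = E(K, 0x0) = 0x9; 0x8 ⊕ 0x9 = 0x1.

C5 = 0x1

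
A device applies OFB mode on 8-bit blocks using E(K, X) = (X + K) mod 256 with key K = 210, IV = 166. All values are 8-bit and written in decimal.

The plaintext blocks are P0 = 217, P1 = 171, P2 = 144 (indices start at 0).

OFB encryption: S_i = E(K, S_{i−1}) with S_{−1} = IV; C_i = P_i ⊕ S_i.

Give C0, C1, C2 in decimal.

C0 = 161, C1 = 225, C2 = 140

C0: S = E(K, 166) = 120; 217 ⊕ 120 = 161.
C1: S = E(K, 120) = 74; 171 ⊕ 74 = 225.
C2: S = E(K, 74) = 28; 144 ⊕ 28 = 140.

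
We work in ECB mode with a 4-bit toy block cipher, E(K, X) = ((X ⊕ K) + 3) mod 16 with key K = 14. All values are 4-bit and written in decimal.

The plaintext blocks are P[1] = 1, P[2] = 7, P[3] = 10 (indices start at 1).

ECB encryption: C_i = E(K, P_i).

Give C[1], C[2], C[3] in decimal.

C[1]: E(K, 1) = 2.
C[2]: E(K, 7) = 12.
C[3]: E(K, 10) = 7.

C[1] = 2, C[2] = 12, C[3] = 7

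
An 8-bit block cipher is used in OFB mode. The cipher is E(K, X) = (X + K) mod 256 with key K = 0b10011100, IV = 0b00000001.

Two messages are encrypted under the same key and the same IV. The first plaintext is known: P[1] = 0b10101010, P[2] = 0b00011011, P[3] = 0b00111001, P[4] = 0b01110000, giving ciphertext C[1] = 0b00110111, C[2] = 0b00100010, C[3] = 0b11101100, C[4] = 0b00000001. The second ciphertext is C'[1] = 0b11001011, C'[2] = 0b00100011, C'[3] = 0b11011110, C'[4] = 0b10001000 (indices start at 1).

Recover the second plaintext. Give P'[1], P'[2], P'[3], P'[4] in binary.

P'[1] = 0b01010110, P'[2] = 0b00011010, P'[3] = 0b00001011, P'[4] = 0b11111001

In OFB with a reused IV, both messages share the same keystream S_i, so C_i ⊕ C'_i = P_i ⊕ P'_i and thus P'_i = P_i ⊕ C_i ⊕ C'_i.
P'[1]: 0b10101010 ⊕ 0b00110111 ⊕ 0b11001011 = 0b01010110.
P'[2]: 0b00011011 ⊕ 0b00100010 ⊕ 0b00100011 = 0b00011010.
P'[3]: 0b00111001 ⊕ 0b11101100 ⊕ 0b11011110 = 0b00001011.
P'[4]: 0b01110000 ⊕ 0b00000001 ⊕ 0b10001000 = 0b11111001.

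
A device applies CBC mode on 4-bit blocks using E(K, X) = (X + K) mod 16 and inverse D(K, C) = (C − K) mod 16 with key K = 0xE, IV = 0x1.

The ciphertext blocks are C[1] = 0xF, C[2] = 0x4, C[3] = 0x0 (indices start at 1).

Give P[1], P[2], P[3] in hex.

CBC decryption: P_i = D(K, C_i) ⊕ C_{i−1}, with C_{0} = IV.
P[1]: D(K, 0xF) = 0x1; 0x1 ⊕ 0x1 = 0x0.
P[2]: D(K, 0x4) = 0x6; 0x6 ⊕ 0xF = 0x9.
P[3]: D(K, 0x0) = 0x2; 0x2 ⊕ 0x4 = 0x6.

P[1] = 0x0, P[2] = 0x9, P[3] = 0x6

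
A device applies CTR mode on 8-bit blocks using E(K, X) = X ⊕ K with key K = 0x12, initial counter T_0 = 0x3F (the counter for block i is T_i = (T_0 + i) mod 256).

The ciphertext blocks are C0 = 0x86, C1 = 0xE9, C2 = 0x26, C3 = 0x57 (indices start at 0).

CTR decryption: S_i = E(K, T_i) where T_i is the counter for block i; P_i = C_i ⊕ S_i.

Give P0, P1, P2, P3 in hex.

P0 = 0xAB, P1 = 0xBB, P2 = 0x75, P3 = 0x07

P0: T = 0x3F, S = E(K, T) = 0x2D; 0x86 ⊕ 0x2D = 0xAB.
P1: T = 0x40, S = E(K, T) = 0x52; 0xE9 ⊕ 0x52 = 0xBB.
P2: T = 0x41, S = E(K, T) = 0x53; 0x26 ⊕ 0x53 = 0x75.
P3: T = 0x42, S = E(K, T) = 0x50; 0x57 ⊕ 0x50 = 0x07.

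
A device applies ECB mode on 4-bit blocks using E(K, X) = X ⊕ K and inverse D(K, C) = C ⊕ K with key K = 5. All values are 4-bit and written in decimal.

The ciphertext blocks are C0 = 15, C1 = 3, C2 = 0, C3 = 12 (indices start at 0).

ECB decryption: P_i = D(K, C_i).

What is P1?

P1: D(K, 3) = 6.

P1 = 6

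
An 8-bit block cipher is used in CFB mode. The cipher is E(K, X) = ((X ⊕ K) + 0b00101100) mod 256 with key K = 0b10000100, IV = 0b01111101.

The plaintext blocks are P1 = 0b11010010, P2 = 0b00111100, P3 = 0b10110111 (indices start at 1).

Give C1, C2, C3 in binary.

CFB encryption: C_i = P_i ⊕ E(K, C_{i−1}), with C_{0} = IV.
C1: E(K, 0b01111101) = 0b00100101; 0b11010010 ⊕ 0b00100101 = 0b11110111.
C2: E(K, 0b11110111) = 0b10011111; 0b00111100 ⊕ 0b10011111 = 0b10100011.
C3: E(K, 0b10100011) = 0b01010011; 0b10110111 ⊕ 0b01010011 = 0b11100100.

C1 = 0b11110111, C2 = 0b10100011, C3 = 0b11100100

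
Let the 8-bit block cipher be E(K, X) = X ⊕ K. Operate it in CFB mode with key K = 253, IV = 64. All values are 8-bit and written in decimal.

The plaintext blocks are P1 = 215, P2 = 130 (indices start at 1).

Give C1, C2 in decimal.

CFB encryption: C_i = P_i ⊕ E(K, C_{i−1}), with C_{0} = IV.
C1: E(K, 64) = 189; 215 ⊕ 189 = 106.
C2: E(K, 106) = 151; 130 ⊕ 151 = 21.

C1 = 106, C2 = 21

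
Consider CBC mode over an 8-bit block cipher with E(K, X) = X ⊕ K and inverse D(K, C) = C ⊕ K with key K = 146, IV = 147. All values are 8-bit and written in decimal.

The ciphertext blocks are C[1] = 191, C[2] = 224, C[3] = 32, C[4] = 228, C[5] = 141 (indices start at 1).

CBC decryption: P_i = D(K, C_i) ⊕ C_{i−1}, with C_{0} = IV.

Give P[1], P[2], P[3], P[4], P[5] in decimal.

P[1] = 190, P[2] = 205, P[3] = 82, P[4] = 86, P[5] = 251

P[1]: D(K, 191) = 45; 45 ⊕ 147 = 190.
P[2]: D(K, 224) = 114; 114 ⊕ 191 = 205.
P[3]: D(K, 32) = 178; 178 ⊕ 224 = 82.
P[4]: D(K, 228) = 118; 118 ⊕ 32 = 86.
P[5]: D(K, 141) = 31; 31 ⊕ 228 = 251.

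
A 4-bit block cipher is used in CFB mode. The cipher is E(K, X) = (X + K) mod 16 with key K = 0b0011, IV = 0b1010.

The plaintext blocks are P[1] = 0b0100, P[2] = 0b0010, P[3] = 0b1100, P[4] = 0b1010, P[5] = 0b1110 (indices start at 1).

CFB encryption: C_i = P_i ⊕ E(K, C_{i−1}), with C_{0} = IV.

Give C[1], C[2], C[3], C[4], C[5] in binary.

C[1]: E(K, 0b1010) = 0b1101; 0b0100 ⊕ 0b1101 = 0b1001.
C[2]: E(K, 0b1001) = 0b1100; 0b0010 ⊕ 0b1100 = 0b1110.
C[3]: E(K, 0b1110) = 0b0001; 0b1100 ⊕ 0b0001 = 0b1101.
C[4]: E(K, 0b1101) = 0b0000; 0b1010 ⊕ 0b0000 = 0b1010.
C[5]: E(K, 0b1010) = 0b1101; 0b1110 ⊕ 0b1101 = 0b0011.

C[1] = 0b1001, C[2] = 0b1110, C[3] = 0b1101, C[4] = 0b1010, C[5] = 0b0011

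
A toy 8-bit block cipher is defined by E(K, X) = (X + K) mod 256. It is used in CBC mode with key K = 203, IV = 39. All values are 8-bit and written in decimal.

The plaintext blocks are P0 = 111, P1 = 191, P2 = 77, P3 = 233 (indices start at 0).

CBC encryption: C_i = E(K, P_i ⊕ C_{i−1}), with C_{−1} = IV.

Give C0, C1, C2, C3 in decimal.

C0 = 19, C1 = 119, C2 = 5, C3 = 183

C0: P0 ⊕ 39 = 72; E(K, 72) = 19.
C1: P1 ⊕ 19 = 172; E(K, 172) = 119.
C2: P2 ⊕ 119 = 58; E(K, 58) = 5.
C3: P3 ⊕ 5 = 236; E(K, 236) = 183.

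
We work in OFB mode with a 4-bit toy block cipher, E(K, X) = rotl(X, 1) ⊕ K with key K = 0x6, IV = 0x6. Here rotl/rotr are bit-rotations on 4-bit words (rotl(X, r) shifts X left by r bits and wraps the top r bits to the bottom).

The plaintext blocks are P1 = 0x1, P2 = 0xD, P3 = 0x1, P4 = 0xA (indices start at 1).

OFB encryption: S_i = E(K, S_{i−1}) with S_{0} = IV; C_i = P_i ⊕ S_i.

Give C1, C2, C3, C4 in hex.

C1 = 0xB, C2 = 0xE, C3 = 0x1, C4 = 0xC

C1: S = E(K, 0x6) = 0xA; 0x1 ⊕ 0xA = 0xB.
C2: S = E(K, 0xA) = 0x3; 0xD ⊕ 0x3 = 0xE.
C3: S = E(K, 0x3) = 0x0; 0x1 ⊕ 0x0 = 0x1.
C4: S = E(K, 0x0) = 0x6; 0xA ⊕ 0x6 = 0xC.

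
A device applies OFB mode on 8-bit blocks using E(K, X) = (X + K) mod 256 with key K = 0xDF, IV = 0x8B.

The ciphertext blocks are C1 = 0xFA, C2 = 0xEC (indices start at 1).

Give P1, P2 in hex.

OFB decryption: S_i = E(K, S_{i−1}) with S_{0} = IV; P_i = C_i ⊕ S_i.
P1: S = E(K, 0x8B) = 0x6A; 0xFA ⊕ 0x6A = 0x90.
P2: S = E(K, 0x6A) = 0x49; 0xEC ⊕ 0x49 = 0xA5.

P1 = 0x90, P2 = 0xA5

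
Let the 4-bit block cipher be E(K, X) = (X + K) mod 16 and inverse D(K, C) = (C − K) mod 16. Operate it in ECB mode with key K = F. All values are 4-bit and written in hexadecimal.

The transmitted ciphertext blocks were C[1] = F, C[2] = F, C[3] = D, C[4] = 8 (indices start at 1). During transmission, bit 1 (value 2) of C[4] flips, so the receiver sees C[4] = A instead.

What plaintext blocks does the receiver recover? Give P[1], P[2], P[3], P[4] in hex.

P[1] = 0, P[2] = 0, P[3] = E, P[4] = B

ECB decryption: P_i = D(K, C_i).
Only C[4] changed, to A. In ECB, a change in C_i affects only P_i. Decrypting the received ciphertext:
P[1]: D(K, F) = 0.
P[2]: D(K, F) = 0.
P[3]: D(K, D) = E.
P[4]: D(K, A) = B.
Blocks that differ from the original plaintext: P[4].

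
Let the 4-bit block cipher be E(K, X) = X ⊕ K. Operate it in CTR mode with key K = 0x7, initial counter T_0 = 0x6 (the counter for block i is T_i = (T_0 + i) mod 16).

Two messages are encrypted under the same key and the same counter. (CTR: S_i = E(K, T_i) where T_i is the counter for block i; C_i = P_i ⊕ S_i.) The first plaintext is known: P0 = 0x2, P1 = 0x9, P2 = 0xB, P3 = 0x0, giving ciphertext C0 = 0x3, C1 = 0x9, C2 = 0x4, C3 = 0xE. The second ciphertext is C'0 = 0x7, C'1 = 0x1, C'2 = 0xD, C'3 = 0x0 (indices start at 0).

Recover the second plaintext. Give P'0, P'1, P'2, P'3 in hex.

P'0 = 0x6, P'1 = 0x1, P'2 = 0x2, P'3 = 0xE

In CTR with a reused counter, both messages share the same keystream S_i, so C_i ⊕ C'_i = P_i ⊕ P'_i and thus P'_i = P_i ⊕ C_i ⊕ C'_i.
P'0: 0x2 ⊕ 0x3 ⊕ 0x7 = 0x6.
P'1: 0x9 ⊕ 0x9 ⊕ 0x1 = 0x1.
P'2: 0xB ⊕ 0x4 ⊕ 0xD = 0x2.
P'3: 0x0 ⊕ 0xE ⊕ 0x0 = 0xE.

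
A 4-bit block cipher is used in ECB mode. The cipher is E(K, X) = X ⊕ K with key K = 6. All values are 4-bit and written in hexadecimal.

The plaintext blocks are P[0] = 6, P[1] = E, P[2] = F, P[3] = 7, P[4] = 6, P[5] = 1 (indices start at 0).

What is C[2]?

ECB encryption: C_i = E(K, P_i).
C[2]: E(K, F) = 9.

C[2] = 9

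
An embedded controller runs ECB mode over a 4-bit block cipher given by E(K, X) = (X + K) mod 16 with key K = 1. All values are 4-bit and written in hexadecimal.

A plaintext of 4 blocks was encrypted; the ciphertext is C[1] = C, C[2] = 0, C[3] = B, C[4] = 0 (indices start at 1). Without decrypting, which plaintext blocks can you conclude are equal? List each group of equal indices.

P[2] = P[4]

ECB encrypts each block independently with the same key, so equal ciphertext blocks imply equal plaintext blocks.
C[2] = C[4] = 0, so P[2] = P[4].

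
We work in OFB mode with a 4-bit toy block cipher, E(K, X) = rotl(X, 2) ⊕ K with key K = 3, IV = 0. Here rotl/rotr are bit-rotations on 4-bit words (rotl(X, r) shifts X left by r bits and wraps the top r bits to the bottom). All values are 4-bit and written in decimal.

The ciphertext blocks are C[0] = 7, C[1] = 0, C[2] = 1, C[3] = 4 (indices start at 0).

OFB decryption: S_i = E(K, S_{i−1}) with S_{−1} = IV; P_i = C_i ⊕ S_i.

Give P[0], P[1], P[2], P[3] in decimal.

P[0]: S = E(K, 0) = 3; 7 ⊕ 3 = 4.
P[1]: S = E(K, 3) = 15; 0 ⊕ 15 = 15.
P[2]: S = E(K, 15) = 12; 1 ⊕ 12 = 13.
P[3]: S = E(K, 12) = 0; 4 ⊕ 0 = 4.

P[0] = 4, P[1] = 15, P[2] = 13, P[3] = 4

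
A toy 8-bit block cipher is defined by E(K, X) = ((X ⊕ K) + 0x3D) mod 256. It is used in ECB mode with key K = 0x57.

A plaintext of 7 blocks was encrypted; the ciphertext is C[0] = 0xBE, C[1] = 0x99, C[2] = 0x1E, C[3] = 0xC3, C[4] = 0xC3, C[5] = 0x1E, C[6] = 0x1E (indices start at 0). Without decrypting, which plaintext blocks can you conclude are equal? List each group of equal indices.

ECB encrypts each block independently with the same key, so equal ciphertext blocks imply equal plaintext blocks.
C[2] = C[5] = C[6] = 0x1E, so P[2] = P[5] = P[6].
C[3] = C[4] = 0xC3, so P[3] = P[4].

P[2] = P[5] = P[6]; P[3] = P[4]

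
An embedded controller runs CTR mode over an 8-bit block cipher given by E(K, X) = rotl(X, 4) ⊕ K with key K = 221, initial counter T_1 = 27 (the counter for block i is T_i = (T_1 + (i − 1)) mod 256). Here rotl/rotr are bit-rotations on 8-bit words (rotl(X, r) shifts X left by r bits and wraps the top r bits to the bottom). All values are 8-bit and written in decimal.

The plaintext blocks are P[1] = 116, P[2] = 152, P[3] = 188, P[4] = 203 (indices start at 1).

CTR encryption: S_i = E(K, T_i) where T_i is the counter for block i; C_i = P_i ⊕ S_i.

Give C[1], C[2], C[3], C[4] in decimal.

C[1]: T = 27, S = E(K, T) = 108; 116 ⊕ 108 = 24.
C[2]: T = 28, S = E(K, T) = 28; 152 ⊕ 28 = 132.
C[3]: T = 29, S = E(K, T) = 12; 188 ⊕ 12 = 176.
C[4]: T = 30, S = E(K, T) = 60; 203 ⊕ 60 = 247.

C[1] = 24, C[2] = 132, C[3] = 176, C[4] = 247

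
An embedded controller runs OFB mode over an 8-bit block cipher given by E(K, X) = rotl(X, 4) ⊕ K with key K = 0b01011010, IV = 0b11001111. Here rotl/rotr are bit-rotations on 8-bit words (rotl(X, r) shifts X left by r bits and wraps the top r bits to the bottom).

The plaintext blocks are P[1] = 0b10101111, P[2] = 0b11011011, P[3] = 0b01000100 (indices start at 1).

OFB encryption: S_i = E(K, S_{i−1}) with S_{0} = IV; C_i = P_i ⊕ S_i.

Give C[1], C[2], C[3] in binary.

C[1] = 0b00001001, C[2] = 0b11101011, C[3] = 0b00011101

C[1]: S = E(K, 0b11001111) = 0b10100110; 0b10101111 ⊕ 0b10100110 = 0b00001001.
C[2]: S = E(K, 0b10100110) = 0b00110000; 0b11011011 ⊕ 0b00110000 = 0b11101011.
C[3]: S = E(K, 0b00110000) = 0b01011001; 0b01000100 ⊕ 0b01011001 = 0b00011101.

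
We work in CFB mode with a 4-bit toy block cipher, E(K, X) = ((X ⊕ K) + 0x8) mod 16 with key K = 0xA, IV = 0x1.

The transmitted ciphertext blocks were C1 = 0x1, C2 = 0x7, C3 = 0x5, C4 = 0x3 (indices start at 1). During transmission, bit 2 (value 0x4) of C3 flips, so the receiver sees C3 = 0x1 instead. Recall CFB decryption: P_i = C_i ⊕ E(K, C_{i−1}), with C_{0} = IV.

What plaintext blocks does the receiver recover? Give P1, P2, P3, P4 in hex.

Only C3 changed, to 0x1. In CFB, a change in C_i flips the same bit in P_i and garbles P_{i+1}. Decrypting the received ciphertext:
P1: E(K, 0x1) = 0x3; 0x1 ⊕ 0x3 = 0x2.
P2: E(K, 0x1) = 0x3; 0x7 ⊕ 0x3 = 0x4.
P3: E(K, 0x7) = 0x5; 0x1 ⊕ 0x5 = 0x4.
P4: E(K, 0x1) = 0x3; 0x3 ⊕ 0x3 = 0x0.
Blocks that differ from the original plaintext: P3, P4.

P1 = 0x2, P2 = 0x4, P3 = 0x4, P4 = 0x0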